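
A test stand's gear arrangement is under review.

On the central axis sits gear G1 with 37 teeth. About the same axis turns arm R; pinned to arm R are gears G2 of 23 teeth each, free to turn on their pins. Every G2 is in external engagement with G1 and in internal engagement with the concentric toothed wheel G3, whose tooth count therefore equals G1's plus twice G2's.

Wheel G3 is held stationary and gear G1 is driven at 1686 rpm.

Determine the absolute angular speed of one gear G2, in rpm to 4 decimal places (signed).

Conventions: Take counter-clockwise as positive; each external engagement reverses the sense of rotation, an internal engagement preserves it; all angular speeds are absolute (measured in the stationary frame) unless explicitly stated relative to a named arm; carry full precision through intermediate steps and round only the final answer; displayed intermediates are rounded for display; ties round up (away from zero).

planetary set (37T centre, 23T on arm, 83T internal) — Willis relation
normalise by the input: solve with ω_sun = 1, then scale by 1686 rpm
ring teeth: 37 + 2·23 = 83
37(ω_sun−ω_arm) = −83(ω_ring−ω_arm),  ω_ring = 0, ω_sun = 1
37(1−ω_arm) = −83(0−ω_arm)  ⇒  120·ω_arm = 37  ⇒  ω_arm = 37/120
sun–planet mesh: 37·(1−37/120) = −23·(ω_p−ω_arm)  ⇒  ω_p−ω_arm = -3071/2760
ω_p = 37/120 − 3071/2760 = -37/46
scale: ω_p = -37/46 × 1686 rpm = -1356.1304 rpm

-1356.1304 rpm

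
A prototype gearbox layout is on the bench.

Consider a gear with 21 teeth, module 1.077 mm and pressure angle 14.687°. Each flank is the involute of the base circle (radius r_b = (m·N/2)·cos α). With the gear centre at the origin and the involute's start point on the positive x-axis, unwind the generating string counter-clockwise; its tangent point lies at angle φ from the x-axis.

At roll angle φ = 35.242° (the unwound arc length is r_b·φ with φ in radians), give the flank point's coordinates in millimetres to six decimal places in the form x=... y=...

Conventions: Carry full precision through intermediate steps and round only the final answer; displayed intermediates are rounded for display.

topology: single-mesh involute geometry — m = 1.077, N = 21
pitch radius r_p = m·N/2 = 1.077·21/2 = 11.308500
base radius r_b = r_p·cos α = 11.308500·cos 14.687° = 10.938998
roll angle φ = 35.242° = 0.61508893 rad
x = r_b·(cos φ + φ·sin φ) = 12.816651
y = r_b·(sin φ − φ·cos φ) = 0.816863

x=12.816651 y=0.816863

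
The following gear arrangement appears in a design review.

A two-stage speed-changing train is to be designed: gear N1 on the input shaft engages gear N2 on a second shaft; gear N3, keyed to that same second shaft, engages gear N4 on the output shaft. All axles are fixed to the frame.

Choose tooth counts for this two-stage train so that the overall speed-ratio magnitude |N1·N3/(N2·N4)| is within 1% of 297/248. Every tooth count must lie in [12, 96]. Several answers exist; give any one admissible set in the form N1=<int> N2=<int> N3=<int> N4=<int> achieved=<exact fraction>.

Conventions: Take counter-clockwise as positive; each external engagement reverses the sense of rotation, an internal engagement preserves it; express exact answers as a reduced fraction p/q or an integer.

topology: fixed-axis compound train — 2 stages, target 297/248
target = 297/248 in lowest terms: an exact hit needs N1·N3 = k·297 and N2·N4 = k·248 for one integer k, every count in [12, 96]; additionally prefer no 1:1 stage (N1 ≠ N2, N3 ≠ N4)
k = 1: no 1:1-free in-range split of k·297 and k·248 into factor pairs; take k = 2
k = 2: N1·N3 = 594 = 18·33, N2·N4 = 496 = 16·31
achieved = 18·33/(16·31) = 297/248; |achieved − target| = 0 ≤ 297/24800 ✓

N1=18 N2=16 N3=33 N4=31 achieved=297/248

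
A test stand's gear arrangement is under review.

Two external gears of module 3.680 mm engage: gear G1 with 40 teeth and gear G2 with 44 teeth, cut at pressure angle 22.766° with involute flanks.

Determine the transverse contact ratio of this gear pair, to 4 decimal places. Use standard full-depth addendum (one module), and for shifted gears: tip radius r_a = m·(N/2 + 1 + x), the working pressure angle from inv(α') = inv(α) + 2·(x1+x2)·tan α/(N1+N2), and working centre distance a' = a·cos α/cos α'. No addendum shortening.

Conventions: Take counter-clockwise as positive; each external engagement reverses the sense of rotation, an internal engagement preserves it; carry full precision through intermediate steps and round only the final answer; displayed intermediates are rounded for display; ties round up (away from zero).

class = single-mesh tooth geometry [involute pair 40T × 44T, m = 3.680]
base radii: r_b1 = 67.866041, r_b2 = 74.652645
tip radii: r_a1 = 77.280000, r_a2 = 84.640000
no profile shift: α' = α, a' = a
action lengths: √(r_a1²−r_b1²) = 36.964833, √(r_a2²−r_b2²) = 39.886241
base pitch p_b = π·m·cos α = 10.660373
CR = (36.964833 + 39.886241 − 154.560000·sin 22.76600°)/10.660373 = 1.598558
contact ratio ≈ 1.5986

1.5986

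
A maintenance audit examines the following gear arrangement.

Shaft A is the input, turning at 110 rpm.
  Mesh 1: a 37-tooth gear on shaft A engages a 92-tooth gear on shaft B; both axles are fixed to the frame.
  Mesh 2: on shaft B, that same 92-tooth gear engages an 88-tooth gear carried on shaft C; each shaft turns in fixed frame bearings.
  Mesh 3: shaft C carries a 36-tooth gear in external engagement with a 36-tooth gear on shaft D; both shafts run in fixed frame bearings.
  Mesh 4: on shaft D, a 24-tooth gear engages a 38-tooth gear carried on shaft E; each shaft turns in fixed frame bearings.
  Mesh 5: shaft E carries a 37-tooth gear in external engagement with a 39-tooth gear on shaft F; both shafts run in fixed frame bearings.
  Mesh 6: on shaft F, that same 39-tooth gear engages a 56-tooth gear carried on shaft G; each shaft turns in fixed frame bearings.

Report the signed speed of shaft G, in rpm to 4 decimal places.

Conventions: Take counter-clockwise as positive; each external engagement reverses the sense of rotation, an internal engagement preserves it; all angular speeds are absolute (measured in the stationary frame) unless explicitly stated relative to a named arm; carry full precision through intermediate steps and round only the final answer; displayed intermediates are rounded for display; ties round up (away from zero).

+19.2998 rpm

topology: fixed-axis compound train — 6 meshes, A→G
mesh 1 [37T→92T]: ω = 110.0000×37/92 = 44.2391 rpm, sense flips to −
mesh 2 [92T→88T]: ω = 44.2391×92/88 = 46.2500 rpm, sense flips to +
mesh 3 [36T→36T]: ω = 46.2500×36/36 = 46.2500 rpm, sense flips to −
mesh 4 [24T→38T]: ω = 46.2500×24/38 = 29.2105 rpm, sense flips to +
mesh 5 [37T→39T]: ω = 29.2105×37/39 = 27.7126 rpm, sense flips to −
mesh 6 [39T→56T]: ω = 27.7126×39/56 = 19.2998 rpm, sense flips to +
signed output speed = +19.2998 rpm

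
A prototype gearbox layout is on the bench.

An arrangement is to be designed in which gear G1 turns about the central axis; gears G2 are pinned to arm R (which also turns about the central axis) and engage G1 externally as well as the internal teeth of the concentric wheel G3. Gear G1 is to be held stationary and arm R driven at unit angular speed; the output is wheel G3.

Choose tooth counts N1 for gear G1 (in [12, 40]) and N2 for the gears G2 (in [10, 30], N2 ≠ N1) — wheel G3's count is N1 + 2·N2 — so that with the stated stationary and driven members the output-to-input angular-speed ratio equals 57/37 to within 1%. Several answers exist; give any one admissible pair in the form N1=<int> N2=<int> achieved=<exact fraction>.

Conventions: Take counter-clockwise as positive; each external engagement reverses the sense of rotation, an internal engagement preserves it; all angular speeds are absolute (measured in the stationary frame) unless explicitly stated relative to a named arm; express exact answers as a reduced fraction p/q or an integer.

N1=40 N2=17 achieved=57/37

topology: planetary set — design target 57/37, arm = carrier (Willis)
Willis with ω_sun = 0: ω_ring/ω_arm = (N1+N3)/N3; set equal to 57/37  ⇒  N3/N1 = 1/(57/37 − 1) = 37/20
N3 = N1 + 2·N2  ⇒  N2/N1 = (N3/N1 − 1)/2 = (37/20 − 1)/2 = 17/40
smallest multiple with N1 ≥ 12 and N2 ≥ 10: k = 1  ⇒  N1 = 1·40 = 40, N2 = 1·17 = 17 (N1 ≤ 40, N2 ≤ 30, N2 ≠ N1 ✓), N3 = 40 + 2·17 = 74
check: (N1+N3)/N3 with N1 = 40, N3 = 74 gives 57/37; |achieved − target| = 0 ≤ 57/3700 ✓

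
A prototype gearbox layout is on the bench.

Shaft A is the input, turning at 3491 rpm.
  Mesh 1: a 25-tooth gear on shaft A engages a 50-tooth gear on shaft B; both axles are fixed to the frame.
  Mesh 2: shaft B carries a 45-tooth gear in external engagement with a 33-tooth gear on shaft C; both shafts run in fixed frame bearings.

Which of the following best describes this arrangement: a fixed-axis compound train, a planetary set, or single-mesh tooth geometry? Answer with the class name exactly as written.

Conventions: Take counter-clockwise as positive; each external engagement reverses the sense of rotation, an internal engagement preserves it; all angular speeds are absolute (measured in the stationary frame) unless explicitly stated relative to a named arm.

fixed-axis compound train

class = fixed-axis compound train [2 meshes; 2 ratios multiply, 2 sense flips]
classification: fixed-axis compound train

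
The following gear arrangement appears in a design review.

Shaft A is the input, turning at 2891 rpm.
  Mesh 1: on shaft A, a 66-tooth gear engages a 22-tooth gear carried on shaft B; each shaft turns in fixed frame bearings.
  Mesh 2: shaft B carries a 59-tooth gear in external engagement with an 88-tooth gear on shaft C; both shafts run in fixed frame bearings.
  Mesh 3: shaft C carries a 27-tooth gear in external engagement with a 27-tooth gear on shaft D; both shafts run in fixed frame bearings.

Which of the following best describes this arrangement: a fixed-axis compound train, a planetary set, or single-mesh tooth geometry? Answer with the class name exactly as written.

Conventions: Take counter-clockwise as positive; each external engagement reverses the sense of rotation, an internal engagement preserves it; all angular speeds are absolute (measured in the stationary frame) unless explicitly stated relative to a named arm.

topology: fixed-axis compound train — 3 meshes, A→D
classification: fixed-axis compound train

fixed-axis compound train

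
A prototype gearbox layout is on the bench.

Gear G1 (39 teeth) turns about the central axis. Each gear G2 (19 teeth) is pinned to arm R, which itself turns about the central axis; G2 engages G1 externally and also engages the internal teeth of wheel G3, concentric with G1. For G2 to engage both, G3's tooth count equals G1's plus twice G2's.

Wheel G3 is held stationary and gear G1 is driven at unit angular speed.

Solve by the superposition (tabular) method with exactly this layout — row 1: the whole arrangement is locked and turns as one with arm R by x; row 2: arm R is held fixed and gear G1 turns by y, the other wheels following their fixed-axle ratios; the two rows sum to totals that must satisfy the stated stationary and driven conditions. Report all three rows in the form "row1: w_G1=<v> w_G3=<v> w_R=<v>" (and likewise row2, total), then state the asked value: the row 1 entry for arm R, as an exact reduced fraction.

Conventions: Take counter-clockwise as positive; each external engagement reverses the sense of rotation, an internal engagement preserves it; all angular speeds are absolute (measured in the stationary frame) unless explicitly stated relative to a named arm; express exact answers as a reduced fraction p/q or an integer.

row1: w_G1=39/116 w_G3=39/116 w_R=39/116
row2: w_G1=77/116 w_G3=-39/116 w_R=0
total: w_G1=1 w_G3=0 w_R=39/116
asked value: 39/116

recognized (axles ride arm R): planetary set, 39/19/77 teeth
superposition row 1 [locked train]: every member turns x
row 2: sun turns y, ring = −(39/77)·y, arm 0
boundary: total ω_ring = x − (39/77)·y = 0 and total ω_sun = x + y = 1  ⇒  y = 77/116, x = 39/116
row 2 ring = −(39/77)·77/116 = -39/116
totals (row 1 + row 2): sun 39/116 + 77/116 = 1, ring 39/116 + (-39/116) = 0, arm 39/116 + 0 = 39/116
asked cell (row1, arm) = 39/116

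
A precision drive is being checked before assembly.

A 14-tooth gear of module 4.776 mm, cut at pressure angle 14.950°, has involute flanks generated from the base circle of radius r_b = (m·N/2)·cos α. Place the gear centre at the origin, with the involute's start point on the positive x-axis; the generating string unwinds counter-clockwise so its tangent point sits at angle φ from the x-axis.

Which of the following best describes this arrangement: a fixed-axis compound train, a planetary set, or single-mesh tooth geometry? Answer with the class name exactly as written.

topology: single-mesh involute geometry — m = 4.776, N = 14
classification: single-mesh tooth geometry

single-mesh tooth geometry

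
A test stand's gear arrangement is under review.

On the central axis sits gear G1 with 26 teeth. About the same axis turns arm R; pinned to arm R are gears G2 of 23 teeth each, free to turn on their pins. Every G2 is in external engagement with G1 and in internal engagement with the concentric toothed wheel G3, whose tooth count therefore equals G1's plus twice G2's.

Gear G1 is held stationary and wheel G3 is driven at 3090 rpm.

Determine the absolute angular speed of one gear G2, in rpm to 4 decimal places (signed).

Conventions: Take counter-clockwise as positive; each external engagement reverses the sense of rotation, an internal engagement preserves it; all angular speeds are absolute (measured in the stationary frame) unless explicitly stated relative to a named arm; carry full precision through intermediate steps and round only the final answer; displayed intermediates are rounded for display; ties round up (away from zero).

+4836.5217 rpm

class = planetary set [G3 = 26+2·23 = 72; Willis about the carrier]
normalise by the input: solve with ω_ring = 1, then scale by 3090 rpm
ring teeth: 26 + 2·23 = 72
26(ω_sun−ω_arm) = −72(ω_ring−ω_arm),  ω_sun = 0, ω_ring = 1
26(0−ω_arm) = −72(1−ω_arm)  ⇒  98·ω_arm = 72  ⇒  ω_arm = 36/49
sun–planet mesh: 26·(0−36/49) = −23·(ω_p−ω_arm)  ⇒  ω_p−ω_arm = 936/1127
ω_p = 36/49 + 936/1127 = 36/23
scale: ω_p = 36/23 × 3090 rpm = +4836.5217 rpm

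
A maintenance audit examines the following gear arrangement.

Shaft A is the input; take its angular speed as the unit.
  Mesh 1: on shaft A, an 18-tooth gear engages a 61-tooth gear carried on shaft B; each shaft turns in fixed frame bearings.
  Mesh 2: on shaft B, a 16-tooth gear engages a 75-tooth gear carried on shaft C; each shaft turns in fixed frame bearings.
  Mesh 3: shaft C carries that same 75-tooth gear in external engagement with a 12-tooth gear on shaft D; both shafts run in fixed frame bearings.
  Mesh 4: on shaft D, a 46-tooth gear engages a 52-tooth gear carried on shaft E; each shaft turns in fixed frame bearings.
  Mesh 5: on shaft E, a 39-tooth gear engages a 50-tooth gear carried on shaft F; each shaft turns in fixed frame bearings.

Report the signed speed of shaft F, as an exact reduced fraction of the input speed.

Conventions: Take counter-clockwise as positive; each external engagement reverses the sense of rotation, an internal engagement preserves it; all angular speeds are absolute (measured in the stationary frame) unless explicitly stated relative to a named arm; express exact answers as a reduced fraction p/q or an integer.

5-mesh fixed-axis compound train (all bearings frame-fixed)
mesh 1 [18T→61T]: |ω|/ω_in = 1×18/61 = 18/61, sense flips to −
mesh 2 [16T→75T]: |ω|/ω_in = (18/61)×16/75 = 96/1525, sense flips to +
mesh 3 [75T→12T]: |ω|/ω_in = (96/1525)×75/12 = 24/61, sense flips to −
mesh 4 [46T→52T]: |ω|/ω_in = (24/61)×46/52 = 276/793, sense flips to +
mesh 5 [39T→50T]: |ω|/ω_in = (276/793)×39/50 = 414/1525, sense flips to −
signed output speed (× input speed) = -414/1525

-414/1525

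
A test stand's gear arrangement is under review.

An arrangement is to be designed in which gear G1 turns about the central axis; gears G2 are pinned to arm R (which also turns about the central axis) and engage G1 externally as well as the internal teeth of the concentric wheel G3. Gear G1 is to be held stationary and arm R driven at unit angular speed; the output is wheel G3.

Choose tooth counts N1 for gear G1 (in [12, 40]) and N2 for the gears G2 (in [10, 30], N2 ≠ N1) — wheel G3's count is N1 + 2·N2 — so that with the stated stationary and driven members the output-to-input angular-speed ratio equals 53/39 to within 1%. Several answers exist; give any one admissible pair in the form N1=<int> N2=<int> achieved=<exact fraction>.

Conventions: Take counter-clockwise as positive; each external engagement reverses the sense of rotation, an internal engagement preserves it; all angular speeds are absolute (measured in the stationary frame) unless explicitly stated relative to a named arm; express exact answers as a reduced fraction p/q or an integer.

topology: planetary set — design target 53/39, arm = carrier (Willis)
Willis with ω_sun = 0: ω_ring/ω_arm = (N1+N3)/N3; set equal to 53/39  ⇒  N3/N1 = 1/(53/39 − 1) = 39/14
N3 = N1 + 2·N2  ⇒  N2/N1 = (N3/N1 − 1)/2 = (39/14 − 1)/2 = 25/28
smallest multiple with N1 ≥ 12 and N2 ≥ 10: k = 1  ⇒  N1 = 1·28 = 28, N2 = 1·25 = 25 (N1 ≤ 40, N2 ≤ 30, N2 ≠ N1 ✓), N3 = 28 + 2·25 = 78
check: (N1+N3)/N3 with N1 = 28, N3 = 78 gives 53/39; |achieved − target| = 0 ≤ 53/3900 ✓

N1=28 N2=25 achieved=53/39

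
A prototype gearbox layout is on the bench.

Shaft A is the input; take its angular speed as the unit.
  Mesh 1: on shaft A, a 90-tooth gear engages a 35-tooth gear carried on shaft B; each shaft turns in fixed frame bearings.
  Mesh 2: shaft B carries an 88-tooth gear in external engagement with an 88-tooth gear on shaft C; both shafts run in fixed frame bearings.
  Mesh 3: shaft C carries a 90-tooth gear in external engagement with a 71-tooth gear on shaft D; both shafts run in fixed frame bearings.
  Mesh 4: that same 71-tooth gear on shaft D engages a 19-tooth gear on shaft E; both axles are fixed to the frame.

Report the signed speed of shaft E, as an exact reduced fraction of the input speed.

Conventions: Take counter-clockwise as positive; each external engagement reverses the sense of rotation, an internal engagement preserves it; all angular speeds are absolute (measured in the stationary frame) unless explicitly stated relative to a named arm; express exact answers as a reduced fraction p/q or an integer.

4-mesh fixed-axis compound train (all bearings frame-fixed)
mesh 1 [90T→35T]: |ω|/ω_in = 1×90/35 = 18/7, sense flips to −
mesh 2 [88T→88T]: |ω|/ω_in = (18/7)×88/88 = 18/7, sense flips to +
mesh 3 [90T→71T]: |ω|/ω_in = (18/7)×90/71 = 1620/497, sense flips to −
mesh 4 [71T→19T]: |ω|/ω_in = (1620/497)×71/19 = 1620/133, sense flips to +
signed output speed (× input speed) = 1620/133

1620/133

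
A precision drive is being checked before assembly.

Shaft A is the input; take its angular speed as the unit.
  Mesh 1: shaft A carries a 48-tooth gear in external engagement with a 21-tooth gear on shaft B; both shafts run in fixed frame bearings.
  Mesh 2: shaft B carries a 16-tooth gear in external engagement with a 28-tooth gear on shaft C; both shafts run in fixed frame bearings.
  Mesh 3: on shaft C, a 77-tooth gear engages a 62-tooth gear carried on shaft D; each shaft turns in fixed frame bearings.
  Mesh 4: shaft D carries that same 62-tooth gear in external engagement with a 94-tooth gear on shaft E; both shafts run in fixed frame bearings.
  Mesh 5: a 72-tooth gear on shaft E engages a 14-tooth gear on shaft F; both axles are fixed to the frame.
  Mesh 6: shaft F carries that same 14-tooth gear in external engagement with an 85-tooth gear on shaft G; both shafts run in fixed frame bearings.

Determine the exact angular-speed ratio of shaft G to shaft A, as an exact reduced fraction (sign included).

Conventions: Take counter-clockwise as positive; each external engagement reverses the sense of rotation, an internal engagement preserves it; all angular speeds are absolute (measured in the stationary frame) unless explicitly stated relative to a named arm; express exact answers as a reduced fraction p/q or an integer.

25344/27965

class = fixed-axis compound train [6 meshes; 6 ratios multiply, 6 sense flips]
mesh 1 [48T→21T]: running ratio 16/7, sense −
mesh 2 [16T→28T]: running ratio 64/49, sense +
mesh 3 [77T→62T]: running ratio 352/217, sense −
mesh 4 [62T→94T]: running ratio 352/329, sense +
mesh 5 [72T→14T]: running ratio 12672/2303, sense −
mesh 6 [14T→85T]: running ratio 25344/27965, sense +
ω_out/ω_in = 25344/27965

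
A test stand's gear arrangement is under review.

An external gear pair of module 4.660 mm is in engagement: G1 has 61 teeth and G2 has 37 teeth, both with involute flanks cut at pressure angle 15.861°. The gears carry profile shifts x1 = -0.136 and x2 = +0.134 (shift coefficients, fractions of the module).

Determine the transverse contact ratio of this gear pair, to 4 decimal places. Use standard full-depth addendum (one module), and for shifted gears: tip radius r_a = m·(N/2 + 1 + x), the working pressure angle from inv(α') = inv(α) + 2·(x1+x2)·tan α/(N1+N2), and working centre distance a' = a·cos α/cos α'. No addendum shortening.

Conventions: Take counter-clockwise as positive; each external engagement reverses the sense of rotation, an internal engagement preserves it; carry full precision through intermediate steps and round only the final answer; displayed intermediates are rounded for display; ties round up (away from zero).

1.9848

recognized (one external pair, fixed centres): single-mesh tooth geometry, m = 4.660, N1 = 61, N2 = 37
base radii: r_b1 = 136.718765, r_b2 = 82.927775
tip radii: r_a1 = 146.156240, r_a2 = 91.494440
inv(α') = inv(15.861°) + 2·(-0.136+0.134)·tan α/(61+37) = 0.00728346  ⇒  α' = 15.85276°
a' = a·cos α / cos α' = 228.3400·cos 15.861°/cos 15.85276° = 228.330678
action lengths: √(r_a1²−r_b1²) = 51.668422, √(r_a2²−r_b2²) = 38.655098
base pitch p_b = π·m·cos α = 14.082448
CR = (51.668422 + 38.655098 − 228.330678·sin 15.85276°)/14.082448 = 1.984831
contact ratio ≈ 1.9848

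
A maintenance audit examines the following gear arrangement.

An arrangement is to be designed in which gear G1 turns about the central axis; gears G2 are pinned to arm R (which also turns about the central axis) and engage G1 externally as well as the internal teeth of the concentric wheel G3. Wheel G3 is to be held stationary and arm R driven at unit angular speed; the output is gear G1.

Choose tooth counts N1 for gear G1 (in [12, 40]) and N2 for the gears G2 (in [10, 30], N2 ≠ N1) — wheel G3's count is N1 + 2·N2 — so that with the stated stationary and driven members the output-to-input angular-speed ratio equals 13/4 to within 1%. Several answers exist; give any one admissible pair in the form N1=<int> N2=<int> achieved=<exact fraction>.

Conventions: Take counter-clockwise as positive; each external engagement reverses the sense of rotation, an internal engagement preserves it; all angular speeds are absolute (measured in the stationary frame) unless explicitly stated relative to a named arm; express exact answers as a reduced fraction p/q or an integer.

N1=16 N2=10 achieved=13/4

class = planetary set [ratio 13/4 wanted; Willis about the carrier]
Willis with ω_ring = 0: ω_sun/ω_arm = (N1+N3)/N1; set equal to 13/4  ⇒  N3/N1 = 13/4 − 1 = 9/4
N3 = N1 + 2·N2  ⇒  N2/N1 = (N3/N1 − 1)/2 = (9/4 − 1)/2 = 5/8
smallest multiple with N1 ≥ 12 and N2 ≥ 10: k = 2  ⇒  N1 = 2·8 = 16, N2 = 2·5 = 10 (N1 ≤ 40, N2 ≤ 30, N2 ≠ N1 ✓), N3 = 16 + 2·10 = 36
check: (N1+N3)/N1 with N1 = 16, N3 = 36 gives 13/4; |achieved − target| = 0 ≤ 13/400 ✓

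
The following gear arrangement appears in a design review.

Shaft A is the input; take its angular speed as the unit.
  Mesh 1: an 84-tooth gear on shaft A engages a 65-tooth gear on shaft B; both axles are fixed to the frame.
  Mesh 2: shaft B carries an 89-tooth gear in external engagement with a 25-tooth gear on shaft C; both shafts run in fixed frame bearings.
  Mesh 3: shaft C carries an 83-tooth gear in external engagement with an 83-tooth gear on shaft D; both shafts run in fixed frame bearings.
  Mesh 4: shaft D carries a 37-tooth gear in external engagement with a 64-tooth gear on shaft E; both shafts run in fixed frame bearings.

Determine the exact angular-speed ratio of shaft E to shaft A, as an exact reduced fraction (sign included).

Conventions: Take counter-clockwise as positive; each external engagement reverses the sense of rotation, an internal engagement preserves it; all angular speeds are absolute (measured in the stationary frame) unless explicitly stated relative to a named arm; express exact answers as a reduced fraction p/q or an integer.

class = fixed-axis compound train [4 meshes; 4 ratios multiply, 4 sense flips]
mesh 1 [84T→65T]: running ratio 84/65, sense −
mesh 2 [89T→25T]: running ratio 7476/1625, sense +
mesh 3 [83T→83T]: running ratio 7476/1625, sense −
mesh 4 [37T→64T]: running ratio 69153/26000, sense +
ω_out/ω_in = 69153/26000

69153/26000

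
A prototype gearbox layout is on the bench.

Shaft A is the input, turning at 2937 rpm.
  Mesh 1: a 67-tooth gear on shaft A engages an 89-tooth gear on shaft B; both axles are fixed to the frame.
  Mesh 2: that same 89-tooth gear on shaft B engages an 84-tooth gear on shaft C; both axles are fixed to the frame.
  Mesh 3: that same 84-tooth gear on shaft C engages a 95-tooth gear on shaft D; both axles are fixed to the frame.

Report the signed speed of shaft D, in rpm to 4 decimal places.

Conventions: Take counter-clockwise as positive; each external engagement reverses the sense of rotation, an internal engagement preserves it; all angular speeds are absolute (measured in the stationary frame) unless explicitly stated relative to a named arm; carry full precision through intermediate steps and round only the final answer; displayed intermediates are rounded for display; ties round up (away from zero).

class = fixed-axis compound train [3 meshes; 3 ratios multiply, 3 sense flips]
mesh 1 [67T→89T]: ω = 2937.0000×67/89 = 2211.0000 rpm, sense flips to −
mesh 2 [89T→84T]: ω = 2211.0000×89/84 = 2342.6071 rpm, sense flips to +
mesh 3 [84T→95T]: ω = 2342.6071×84/95 = 2071.3579 rpm, sense flips to −
signed output speed = -2071.3579 rpm

-2071.3579 rpm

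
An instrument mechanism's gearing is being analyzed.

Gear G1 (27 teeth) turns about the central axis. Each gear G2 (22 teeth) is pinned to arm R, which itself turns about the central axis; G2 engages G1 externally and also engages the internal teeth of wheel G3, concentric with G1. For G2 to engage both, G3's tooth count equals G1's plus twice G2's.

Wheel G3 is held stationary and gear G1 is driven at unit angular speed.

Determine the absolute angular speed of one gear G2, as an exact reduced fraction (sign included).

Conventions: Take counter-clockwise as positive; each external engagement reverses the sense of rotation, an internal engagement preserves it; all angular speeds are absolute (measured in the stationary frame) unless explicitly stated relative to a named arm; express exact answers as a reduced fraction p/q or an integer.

class = planetary set [G3 = 27+2·22 = 71; Willis about the carrier]
ring teeth: 27 + 2·22 = 71
27(ω_sun−ω_arm) = −71(ω_ring−ω_arm),  ω_ring = 0, ω_sun = 1
27(1−ω_arm) = −71(0−ω_arm)  ⇒  98·ω_arm = 27  ⇒  ω_arm = 27/98
sun–planet mesh: 27·(1−27/98) = −22·(ω_p−ω_arm)  ⇒  ω_p−ω_arm = -1917/2156
ω_p = 27/98 − 1917/2156 = -27/44
exact speed ratio = -27/44

-27/44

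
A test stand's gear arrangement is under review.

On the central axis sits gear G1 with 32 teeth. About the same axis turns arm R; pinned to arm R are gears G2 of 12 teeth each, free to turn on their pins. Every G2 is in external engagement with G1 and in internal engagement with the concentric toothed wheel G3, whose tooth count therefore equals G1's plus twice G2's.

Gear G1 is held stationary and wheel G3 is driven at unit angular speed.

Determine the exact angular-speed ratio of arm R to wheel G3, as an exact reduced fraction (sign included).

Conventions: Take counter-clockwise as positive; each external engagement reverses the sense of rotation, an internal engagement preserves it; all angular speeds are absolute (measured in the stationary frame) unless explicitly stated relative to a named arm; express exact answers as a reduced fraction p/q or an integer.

planetary set (32T centre, 12T on arm, 56T internal) — Willis relation
ring teeth: 32 + 2·12 = 56
32(ω_sun−ω_arm) = −56(ω_ring−ω_arm),  ω_sun = 0, ω_ring = 1
32(0−ω_arm) = −56(1−ω_arm)  ⇒  88·ω_arm = 56  ⇒  ω_arm = 7/11
ω_out/ω_in = 7/11

7/11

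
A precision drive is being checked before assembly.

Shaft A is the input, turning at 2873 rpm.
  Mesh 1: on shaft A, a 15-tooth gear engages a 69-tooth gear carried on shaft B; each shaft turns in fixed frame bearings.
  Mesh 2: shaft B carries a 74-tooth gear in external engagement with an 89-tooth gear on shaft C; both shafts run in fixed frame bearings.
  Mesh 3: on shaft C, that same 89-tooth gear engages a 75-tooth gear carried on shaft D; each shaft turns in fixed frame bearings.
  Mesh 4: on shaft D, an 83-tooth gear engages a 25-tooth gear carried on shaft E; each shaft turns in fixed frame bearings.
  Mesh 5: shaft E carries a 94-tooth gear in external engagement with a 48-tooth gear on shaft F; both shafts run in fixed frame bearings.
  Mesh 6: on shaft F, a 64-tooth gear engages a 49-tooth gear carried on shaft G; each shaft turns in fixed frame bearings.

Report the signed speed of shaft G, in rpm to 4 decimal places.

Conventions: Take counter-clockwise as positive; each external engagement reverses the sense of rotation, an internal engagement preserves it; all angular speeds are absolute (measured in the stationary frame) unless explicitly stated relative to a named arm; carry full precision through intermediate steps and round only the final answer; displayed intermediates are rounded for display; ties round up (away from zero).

class = fixed-axis compound train [6 meshes; 6 ratios multiply, 6 sense flips]
mesh 1 [15T→69T]: ω = 2873.0000×15/69 = 624.5652 rpm, sense flips to −
mesh 2 [74T→89T]: ω = 624.5652×74/89 = 519.3014 rpm, sense flips to +
mesh 3 [89T→75T]: ω = 519.3014×89/75 = 616.2377 rpm, sense flips to −
mesh 4 [83T→25T]: ω = 616.2377×83/25 = 2045.9091 rpm, sense flips to +
mesh 5 [94T→48T]: ω = 2045.9091×94/48 = 4006.5720 rpm, sense flips to −
mesh 6 [64T→49T]: ω = 4006.5720×64/49 = 5233.0736 rpm, sense flips to +
signed output speed = +5233.0736 rpm

+5233.0736 rpm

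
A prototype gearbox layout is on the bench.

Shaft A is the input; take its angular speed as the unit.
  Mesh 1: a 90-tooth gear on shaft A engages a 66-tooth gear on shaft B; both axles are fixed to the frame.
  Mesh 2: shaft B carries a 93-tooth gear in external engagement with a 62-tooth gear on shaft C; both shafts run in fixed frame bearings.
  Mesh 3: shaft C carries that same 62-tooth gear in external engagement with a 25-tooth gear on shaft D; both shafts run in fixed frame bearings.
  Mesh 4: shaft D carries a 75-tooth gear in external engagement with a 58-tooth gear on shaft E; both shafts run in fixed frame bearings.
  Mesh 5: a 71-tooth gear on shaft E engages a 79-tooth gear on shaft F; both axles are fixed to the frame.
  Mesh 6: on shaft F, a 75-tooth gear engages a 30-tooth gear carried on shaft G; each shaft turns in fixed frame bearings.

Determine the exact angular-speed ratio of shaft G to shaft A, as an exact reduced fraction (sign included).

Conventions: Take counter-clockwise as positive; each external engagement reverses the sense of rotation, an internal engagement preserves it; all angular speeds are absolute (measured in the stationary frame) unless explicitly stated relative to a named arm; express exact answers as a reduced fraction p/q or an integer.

class = fixed-axis compound train [6 meshes; 6 ratios multiply, 6 sense flips]
mesh 1 [90T→66T]: running ratio 15/11, sense −
mesh 2 [93T→62T]: running ratio 45/22, sense +
mesh 3 [62T→25T]: running ratio 279/55, sense −
mesh 4 [75T→58T]: running ratio 4185/638, sense +
mesh 5 [71T→79T]: running ratio 297135/50402, sense −
mesh 6 [75T→30T]: running ratio 1485675/100804, sense +
ω_out/ω_in = 1485675/100804

1485675/100804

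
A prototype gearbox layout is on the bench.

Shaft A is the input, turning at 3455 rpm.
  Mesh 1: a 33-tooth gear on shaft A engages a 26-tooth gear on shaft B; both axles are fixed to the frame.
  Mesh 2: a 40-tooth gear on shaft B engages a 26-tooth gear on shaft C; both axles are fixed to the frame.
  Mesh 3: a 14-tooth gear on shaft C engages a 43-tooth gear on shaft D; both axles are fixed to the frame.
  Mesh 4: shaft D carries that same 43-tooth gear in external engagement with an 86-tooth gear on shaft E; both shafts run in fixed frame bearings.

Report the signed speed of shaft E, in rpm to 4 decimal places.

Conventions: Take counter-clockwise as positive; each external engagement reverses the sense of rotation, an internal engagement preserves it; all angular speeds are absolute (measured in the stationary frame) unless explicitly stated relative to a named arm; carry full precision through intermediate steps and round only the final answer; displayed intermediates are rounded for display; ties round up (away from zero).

recognized (5 fixed axles, 4 meshes): fixed-axis compound train
mesh 1 [33T→26T]: ω = 3455.0000×33/26 = 4385.1923 rpm, sense flips to −
mesh 2 [40T→26T]: ω = 4385.1923×40/26 = 6746.4497 rpm, sense flips to +
mesh 3 [14T→43T]: ω = 6746.4497×14/43 = 2196.5185 rpm, sense flips to −
mesh 4 [43T→86T]: ω = 2196.5185×43/86 = 1098.2593 rpm, sense flips to +
signed output speed = +1098.2593 rpm

+1098.2593 rpm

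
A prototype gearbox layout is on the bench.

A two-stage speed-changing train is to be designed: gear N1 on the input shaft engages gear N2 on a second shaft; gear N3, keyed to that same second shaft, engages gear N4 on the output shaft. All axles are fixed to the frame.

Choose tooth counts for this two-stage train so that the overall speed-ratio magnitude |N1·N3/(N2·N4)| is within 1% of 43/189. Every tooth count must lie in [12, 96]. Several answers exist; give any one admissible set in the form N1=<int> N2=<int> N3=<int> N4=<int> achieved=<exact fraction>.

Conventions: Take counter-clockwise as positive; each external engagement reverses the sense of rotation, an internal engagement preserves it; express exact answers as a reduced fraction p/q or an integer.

design class (target 43/189): fixed-axis compound train
target = 43/189 in lowest terms: an exact hit needs N1·N3 = k·43 and N2·N4 = k·189 for one integer k, every count in [12, 96]; additionally prefer no 1:1 stage (N1 ≠ N2, N3 ≠ N4)
k = 1…11: no 1:1-free in-range split of k·43 and k·189 into factor pairs; take k = 12
k = 12: N1·N3 = 516 = 12·43, N2·N4 = 2268 = 27·84
achieved = 12·43/(27·84) = 43/189; |achieved − target| = 0 ≤ 43/18900 ✓

N1=12 N2=27 N3=43 N4=84 achieved=43/189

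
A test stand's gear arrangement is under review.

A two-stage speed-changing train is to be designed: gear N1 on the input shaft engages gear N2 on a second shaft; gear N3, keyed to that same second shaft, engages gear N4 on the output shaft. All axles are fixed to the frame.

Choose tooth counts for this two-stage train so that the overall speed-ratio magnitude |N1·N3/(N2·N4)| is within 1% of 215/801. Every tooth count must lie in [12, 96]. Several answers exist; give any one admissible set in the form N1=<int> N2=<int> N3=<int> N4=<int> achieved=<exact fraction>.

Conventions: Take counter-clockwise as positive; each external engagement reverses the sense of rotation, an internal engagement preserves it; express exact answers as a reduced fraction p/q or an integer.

N1=15 N2=27 N3=43 N4=89 achieved=215/801

2-stage fixed-axis compound train for ratio 215/801
target = 215/801 in lowest terms: an exact hit needs N1·N3 = k·215 and N2·N4 = k·801 for one integer k, every count in [12, 96]; additionally prefer no 1:1 stage (N1 ≠ N2, N3 ≠ N4)
k = 1…2: no 1:1-free in-range split of k·215 and k·801 into factor pairs; take k = 3
k = 3: N1·N3 = 645 = 15·43, N2·N4 = 2403 = 27·89
achieved = 15·43/(27·89) = 215/801; |achieved − target| = 0 ≤ 43/16020 ✓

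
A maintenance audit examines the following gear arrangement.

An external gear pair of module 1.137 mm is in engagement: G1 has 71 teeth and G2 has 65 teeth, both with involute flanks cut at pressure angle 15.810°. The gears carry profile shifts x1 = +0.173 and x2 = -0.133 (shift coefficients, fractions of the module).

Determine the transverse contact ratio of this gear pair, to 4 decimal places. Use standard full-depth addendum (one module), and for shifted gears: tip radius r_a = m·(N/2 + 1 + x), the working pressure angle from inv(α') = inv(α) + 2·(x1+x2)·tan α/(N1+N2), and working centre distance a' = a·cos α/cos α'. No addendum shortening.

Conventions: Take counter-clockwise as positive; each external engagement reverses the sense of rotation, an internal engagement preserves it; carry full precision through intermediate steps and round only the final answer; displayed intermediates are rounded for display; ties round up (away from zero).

2.0901

class = single-mesh tooth geometry [involute pair 71T × 65T, m = 1.137]
base radii: r_b1 = 38.836567, r_b2 = 35.554604
tip radii: r_a1 = 41.697201, r_a2 = 37.938279
inv(α') = inv(15.810°) + 2·(+0.173-0.133)·tan α/(71+65) = 0.00739000  ⇒  α' = 15.92809°
a' = a·cos α / cos α' = 77.3160·cos 15.810°/cos 15.92809° = 77.361315
action lengths: √(r_a1²−r_b1²) = 15.178195, √(r_a2²−r_b2²) = 13.235678
base pitch p_b = π·m·cos α = 3.436864
CR = (15.178195 + 13.235678 − 77.361315·sin 15.92809°)/3.436864 = 2.090146
contact ratio ≈ 2.0901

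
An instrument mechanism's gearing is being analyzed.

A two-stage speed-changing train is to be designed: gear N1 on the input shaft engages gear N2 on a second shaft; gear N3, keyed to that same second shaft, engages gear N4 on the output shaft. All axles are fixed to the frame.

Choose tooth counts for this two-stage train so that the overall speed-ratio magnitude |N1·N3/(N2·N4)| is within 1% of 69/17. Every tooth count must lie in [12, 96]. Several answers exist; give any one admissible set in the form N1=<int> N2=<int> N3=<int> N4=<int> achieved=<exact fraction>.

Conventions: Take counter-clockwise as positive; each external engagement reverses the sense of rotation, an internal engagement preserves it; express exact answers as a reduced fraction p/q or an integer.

class = fixed-axis compound train [2-stage, 69/17 wanted]
target = 69/17 in lowest terms: an exact hit needs N1·N3 = k·69 and N2·N4 = k·17 for one integer k, every count in [12, 96]; additionally prefer no 1:1 stage (N1 ≠ N2, N3 ≠ N4)
k = 1…11: no 1:1-free in-range split of k·69 and k·17 into factor pairs; take k = 12
k = 12: N1·N3 = 828 = 12·69, N2·N4 = 204 = 17·12
achieved = 12·69/(17·12) = 69/17; |achieved − target| = 0 ≤ 69/1700 ✓

N1=12 N2=17 N3=69 N4=12 achieved=69/17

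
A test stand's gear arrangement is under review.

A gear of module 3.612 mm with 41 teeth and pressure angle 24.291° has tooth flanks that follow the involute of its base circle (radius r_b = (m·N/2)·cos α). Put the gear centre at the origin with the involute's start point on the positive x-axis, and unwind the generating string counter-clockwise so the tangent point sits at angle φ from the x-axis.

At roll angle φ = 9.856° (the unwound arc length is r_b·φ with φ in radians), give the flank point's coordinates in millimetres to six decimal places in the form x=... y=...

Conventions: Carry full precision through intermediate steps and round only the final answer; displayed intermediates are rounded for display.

x=68.481726 y=0.114175

class = single-mesh tooth geometry [base-circle involute, m = 3.612, 41T]
pitch radius r_p = m·N/2 = 3.612·41/2 = 74.046000
base radius r_b = r_p·cos α = 74.046000·cos 24.291° = 67.490553
roll angle φ = 9.856° = 0.17201965 rad
x = r_b·(cos φ + φ·sin φ) = 68.481726
y = r_b·(sin φ − φ·cos φ) = 0.114175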